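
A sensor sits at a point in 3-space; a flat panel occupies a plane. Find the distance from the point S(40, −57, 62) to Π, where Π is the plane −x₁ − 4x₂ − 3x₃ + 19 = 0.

n = (−1, −4, −3); n·P − (-19) = 21; |n| = √26; distance = 21/√26 = 21√26/26.

21√26/26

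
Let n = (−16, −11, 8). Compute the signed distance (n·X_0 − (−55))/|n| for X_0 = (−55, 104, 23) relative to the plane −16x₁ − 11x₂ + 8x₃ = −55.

-25/21

n·X_0 − (-55) = -25.
|n| = 21, so the signed distance is -25/21.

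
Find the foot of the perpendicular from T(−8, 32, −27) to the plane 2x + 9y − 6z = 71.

(-14, 5, -9)

The perpendicular from T has direction n = (2, 9, −6): r = (−8, 32, −27) + λ(2, 9, −6).
Substitute into the plane: n·(T + λn) = 71 gives 434 + 121λ = 71, so λ = -3.
Foot = (−8, 32, −27) + (-3)·(2, 9, −6) = (−14, 5, −9).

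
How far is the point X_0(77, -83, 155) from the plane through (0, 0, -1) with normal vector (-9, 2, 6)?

7

The plane has equation n·(r − (0, 0, -1)) = 0, i.e. n·r = -6.
Then n·(77, -83, 155) - (-6) = 77.
|n| = √(81 + 4 + 36) = 11, so the distance is |77|/11 = 7.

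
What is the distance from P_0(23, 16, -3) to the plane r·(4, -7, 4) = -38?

2/3

Normal vector n = (4, -7, 4), and n·(23, 16, -3) - (-38) = 6.
|n| = √(16 + 49 + 16) = 9, so the distance is |6|/9 = 2/3.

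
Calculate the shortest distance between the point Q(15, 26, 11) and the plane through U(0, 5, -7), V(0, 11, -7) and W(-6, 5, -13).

3/√2

UV = (0, 6, 0) and UW = (-6, 0, -6), so a normal is n = UV × UW = (-36, 0, 36).
Then n·(15, 26, 11) - (-252) = 108.
|n| = √(1296 + 0 + 1296) = 36√2, so the distance is |108|/(36√2) = 3√2/2.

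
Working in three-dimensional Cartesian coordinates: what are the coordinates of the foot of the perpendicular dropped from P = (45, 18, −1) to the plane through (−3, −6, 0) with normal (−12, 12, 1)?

(33, 30, 0)

n = (−12, 12, 1), |n|² = 289, and n·P − (-36) = -289.
t = -289/289 = -1, so the foot is P − t·n = (45, 18, −1) − (-1)·(−12, 12, 1) = (33, 30, 0).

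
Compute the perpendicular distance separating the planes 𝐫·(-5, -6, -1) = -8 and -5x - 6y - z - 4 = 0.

6√62/31

Both planes have normal n = (-5, -6, -1), |n| = √62. Any point on the first plane is at distance |4 − (-8)|/|n| = 12/√62 from the second.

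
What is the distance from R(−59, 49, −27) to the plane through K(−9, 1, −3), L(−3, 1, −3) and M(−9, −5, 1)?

24/√13

KL = (6, 0, 0) and KM = (0, −6, 4), so a normal is n = KL × KM = (0, −24, −36).
Then n·(−59, 49, −27) − 84 = −288.
|n| = √(0 + 576 + 1296) = 12√13, so the distance is |-288|/(12√13) = 24√13/13.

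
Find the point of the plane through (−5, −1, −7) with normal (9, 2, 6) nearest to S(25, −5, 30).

The perpendicular from S has direction n = (9, 2, 6): r = (25, −5, 30) + μ(9, 2, 6).
Substitute into the plane: n·(S + μn) = -89 gives 395 + 121μ = -89, so μ = -4.
Foot = (25, −5, 30) + (-4)·(9, 2, 6) = (−11, −13, 6).

(-11, -13, 6)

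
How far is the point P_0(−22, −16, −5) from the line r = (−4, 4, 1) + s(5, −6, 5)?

Direction vector d = (5, −6, 5).
AP = (−18, −20, −6); AP·d = 0, |AP|² = 760, |d|² = 86.
distance² = |AP|² − (AP·d)²/|d|² = 760 − 0/86 = 760, so the distance is 2√190.

2√190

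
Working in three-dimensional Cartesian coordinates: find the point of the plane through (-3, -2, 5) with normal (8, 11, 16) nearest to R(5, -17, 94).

(-19, -50, 46)

The perpendicular from R has direction n = (8, 11, 16): r = (5, -17, 94) + t(8, 11, 16).
Substitute into the plane: n·(R + tn) = 34 gives 1357 + 441t = 34, so t = -3.
Foot = (5, -17, 94) + (-3)·(8, 11, 16) = (-19, -50, 46).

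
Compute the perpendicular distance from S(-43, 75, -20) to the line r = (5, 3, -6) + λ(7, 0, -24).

2√1921

Direction vector d = (7, 0, -24).
AP = (-48, 72, -14); AP·d = 0, |AP|² = 7684, |d|² = 625.
distance² = |AP|² − (AP·d)²/|d|² = 7684 − 0/625 = 7684, so the distance is 2√1921.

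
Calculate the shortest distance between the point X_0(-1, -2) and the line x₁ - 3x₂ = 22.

The normal to the line is n = (1, -3) with |n| = √10.
|n·X_0 − 22| = |5 − 22| = 17, so the distance is 17/√10.

17/√10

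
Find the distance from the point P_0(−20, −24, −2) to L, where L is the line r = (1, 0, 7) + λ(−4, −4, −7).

3√41

Direction vector d = (−4, −4, −7).
AP = (−21, −24, −9); AP·d = 243, |AP|² = 1098, |d|² = 81.
distance² = |AP|² − (AP·d)²/|d|² = 1098 − 59049/81 = 369, so the distance is 3√41.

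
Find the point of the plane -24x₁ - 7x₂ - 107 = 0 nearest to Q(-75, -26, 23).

(-3, -5, 23)

The perpendicular from Q has direction n = (-24, -7, 0): r = (-75, -26, 23) + t(-24, -7, 0).
Substitute into the plane: n·(Q + tn) = 107 gives 1982 + 625t = 107, so t = -3.
Foot = (-75, -26, 23) + (-3)·(-24, -7, 0) = (-3, -5, 23).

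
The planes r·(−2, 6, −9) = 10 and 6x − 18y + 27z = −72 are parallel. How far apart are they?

Divide the second equation by -3 to match normals: −2x + 6y − 9z = 24.
With common normal n = (−2, 6, −9) (|n| = 11), the distance is |10 − 24|/|n| = 14/11.

14/11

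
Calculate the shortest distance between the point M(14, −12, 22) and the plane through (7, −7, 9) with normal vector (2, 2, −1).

The plane has equation n·(r − (7, −7, 9)) = 0, i.e. n·r = -9.
Then n·(14, −12, 22) − (−9) = −9.
|n| = √(4 + 4 + 1) = 3, so the distance is |-9|/3 = 3.

3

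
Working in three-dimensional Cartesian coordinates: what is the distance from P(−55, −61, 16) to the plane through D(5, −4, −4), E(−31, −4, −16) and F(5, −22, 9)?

21/23

DE = (−36, 0, −12) and DF = (0, −18, 13), so a normal is n = DE × DF = (−216, 468, 648).
d = |(-216)·(-55) + 468·(-61) + 648·16 − (-5544)| / √(46656 + 219024 + 419904) = |-756| / 828 = 21/23.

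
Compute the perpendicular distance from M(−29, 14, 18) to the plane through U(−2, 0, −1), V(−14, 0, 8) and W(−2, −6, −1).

1

UV = (−12, 0, 9) and UW = (0, −6, 0), so a normal is n = UV × UW = (54, 0, 72).
d = |54·(-29) + 72·18 − (-180)| / √(2916 + 0 + 5184) = |-90| / 90 = 1.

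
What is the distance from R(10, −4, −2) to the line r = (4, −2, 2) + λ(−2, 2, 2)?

Direction vector d = (−2, 2, 2).
AP = (6, −2, −4); AP·d = -24, |AP|² = 56, |d|² = 12.
distance² = |AP|² − (AP·d)²/|d|² = 56 − 576/12 = 8, so the distance is 2√2.

2√2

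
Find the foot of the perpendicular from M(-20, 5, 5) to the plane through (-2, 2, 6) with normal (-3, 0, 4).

(-14, 5, -3)

The perpendicular from M has direction n = (-3, 0, 4): r = (-20, 5, 5) + μ(-3, 0, 4).
Substitute into the plane: n·(M + μn) = 30 gives 80 + 25μ = 30, so μ = -2.
Foot = (-20, 5, 5) + (-2)·(-3, 0, 4) = (-14, 5, -3).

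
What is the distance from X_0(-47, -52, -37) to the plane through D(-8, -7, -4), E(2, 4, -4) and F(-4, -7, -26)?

3

DE = (10, 11, 0) and DF = (4, 0, -22), so a normal is n = DE × DF = (-242, 220, -44).
Then n·(-47, -52, -37) - 572 = 990.
|n| = √(58564 + 48400 + 1936) = 330, so the distance is |990|/330 = 3.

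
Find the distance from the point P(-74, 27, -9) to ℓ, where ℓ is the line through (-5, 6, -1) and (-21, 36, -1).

A direction vector is d = (-16, 30, 0).
AP = (-69, 21, -8), and AP × d = (240, 128, -1734).
|AP × d|² = 3080740 and |d|² = 1156, so the distance is √(3080740/1156) = √2665.

√2665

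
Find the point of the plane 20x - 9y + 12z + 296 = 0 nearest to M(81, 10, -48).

The perpendicular from M has direction n = (20, -9, 12): r = (81, 10, -48) + t(20, -9, 12).
Substitute into the plane: n·(M + tn) = -296 gives 954 + 625t = -296, so t = -2.
Foot = (81, 10, -48) + (-2)·(20, -9, 12) = (41, 28, -72).

(41, 28, -72)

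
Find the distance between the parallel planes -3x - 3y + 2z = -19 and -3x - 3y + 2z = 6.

With common normal n = (-3, -3, 2) (|n| = √22), the distance is |(-19) − 6|/|n| = 25/√22 = 25√22/22.

25√22/22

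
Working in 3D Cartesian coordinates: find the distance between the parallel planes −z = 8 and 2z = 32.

24

Divide the second equation by -2 to match normals: −z = -16.
Both planes have normal n = (0, 0, −1), |n| = 1. Any point on the first plane is at distance |(-16) − 8|/|n| = 24/1 = 24 from the second.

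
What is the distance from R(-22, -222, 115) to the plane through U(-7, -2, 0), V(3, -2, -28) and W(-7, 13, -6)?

5

UV = (10, 0, -28) and UW = (0, 15, -6), so a normal is n = UV × UW = (420, 60, 150).
Then n·(-22, -222, 115) - (-3060) = -2250.
|n| = √(176400 + 3600 + 22500) = 450, so the distance is |-2250|/450 = 5.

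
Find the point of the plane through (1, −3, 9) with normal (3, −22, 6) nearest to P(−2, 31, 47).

The perpendicular from P has direction n = (3, −22, 6): r = (−2, 31, 47) + t(3, −22, 6).
Substitute into the plane: n·(P + tn) = 123 gives -406 + 529t = 123, so t = 1.
Foot = (−2, 31, 47) + 1·(3, −22, 6) = (1, 9, 53).

(1, 9, 53)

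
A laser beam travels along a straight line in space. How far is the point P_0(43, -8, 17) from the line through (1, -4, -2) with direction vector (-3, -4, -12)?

√1465

Direction vector d = (-3, -4, -12).
AP = (42, -4, 19), and AP × d = (124, 447, -180).
|AP × d|² = 247585 and |d|² = 169, so the distance is √(247585/169) = √1465.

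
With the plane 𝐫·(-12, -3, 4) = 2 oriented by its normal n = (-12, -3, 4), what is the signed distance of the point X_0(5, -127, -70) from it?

n·X_0 − 2 = 39.
|n| = 13, so the signed distance is 39/13 = 3.

3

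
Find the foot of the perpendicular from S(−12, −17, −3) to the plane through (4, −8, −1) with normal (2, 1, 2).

(-2, -12, 7)

n = (2, 1, 2), |n|² = 9, and n·S − (-2) = -45.
t = -45/9 = -5, so the foot is S − t·n = (−12, −17, −3) − (-5)·(2, 1, 2) = (−2, −12, 7).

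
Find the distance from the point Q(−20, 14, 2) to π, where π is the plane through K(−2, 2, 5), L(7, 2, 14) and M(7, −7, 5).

√3

KL = (9, 0, 9) and KM = (9, −9, 0), so a normal is n = KL × KM = (81, 81, −81).
n = (81, 81, −81); n·P − (-405) = -243; |n| = 81√3; distance = 243/(81√3) = √3.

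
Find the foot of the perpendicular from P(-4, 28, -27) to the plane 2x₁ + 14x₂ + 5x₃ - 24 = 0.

The perpendicular from P has direction n = (2, 14, 5): r = (-4, 28, -27) + μ(2, 14, 5).
Substitute into the plane: n·(P + μn) = 24 gives 249 + 225μ = 24, so μ = -1.
Foot = (-4, 28, -27) + (-1)·(2, 14, 5) = (-6, 14, -32).

(-6, 14, -32)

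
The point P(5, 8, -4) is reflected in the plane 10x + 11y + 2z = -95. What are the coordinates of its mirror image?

With n = (10, 11, 2), the signed offset is (n·P − (-95))/|n|² = 225/225 = 1.
P' = P − 2t·n = (5, 8, -4) − 2·(10, 11, 2) = (-15, -14, -8).

(-15, -14, -8)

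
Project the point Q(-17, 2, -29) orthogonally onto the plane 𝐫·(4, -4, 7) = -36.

(-5, -10, -8)

The perpendicular from Q has direction n = (4, -4, 7): r = (-17, 2, -29) + λ(4, -4, 7).
Substitute into the plane: n·(Q + λn) = -36 gives -279 + 81λ = -36, so λ = 3.
Foot = (-17, 2, -29) + 3·(4, -4, 7) = (-5, -10, -8).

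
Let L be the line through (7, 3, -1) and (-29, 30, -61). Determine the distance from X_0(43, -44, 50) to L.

A direction vector is d = (-36, 27, -60).
AP = (36, -47, 51), and AP × d = (1443, 324, -720).
|AP × d|² = 2705625 and |d|² = 5625, so the distance is √(2705625/5625) = √481.

√481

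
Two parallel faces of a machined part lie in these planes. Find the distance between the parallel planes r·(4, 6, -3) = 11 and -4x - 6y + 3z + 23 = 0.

12/√61

Divide the second equation by -1 to match normals: 4x + 6y - 3z = 23.
With common normal n = (4, 6, -3) (|n| = √61), the distance is |11 − 23|/|n| = 12/√61 = 12√61/61.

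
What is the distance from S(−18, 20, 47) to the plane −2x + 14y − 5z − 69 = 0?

Normal vector n = (−2, 14, −5), and n·(−18, 20, 47) − 69 = 12.
|n| = √(4 + 196 + 25) = 15, so the distance is |12|/15 = 4/5.

4/5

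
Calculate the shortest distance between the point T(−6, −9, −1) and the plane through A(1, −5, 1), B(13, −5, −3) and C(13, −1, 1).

√19/19

AB = (12, 0, −4) and AC = (12, 4, 0), so a normal is n = AB × AC = (16, −48, 48).
d = |16·(-6) + (-48)·(-9) + 48·(-1) − 304| / √(256 + 2304 + 2304) = |-16| / (16√19) = √19/19.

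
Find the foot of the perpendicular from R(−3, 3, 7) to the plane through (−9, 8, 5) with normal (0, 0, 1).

The perpendicular from R has direction n = (0, 0, 1): r = (−3, 3, 7) + t(0, 0, 1).
Substitute into the plane: n·(R + tn) = 5 gives 7 + 1t = 5, so t = -2.
Foot = (−3, 3, 7) + (-2)·(0, 0, 1) = (−3, 3, 5).

(-3, 3, 5)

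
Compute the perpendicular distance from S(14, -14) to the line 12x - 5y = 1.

d = |12·14 + (-5)·(-14) − 1| / √(144 + 25) = |237|/13 = 237/13.

237/13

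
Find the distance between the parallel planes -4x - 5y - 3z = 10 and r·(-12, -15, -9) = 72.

Divide the second equation by 3 to match normals: -4x - 5y - 3z = 24.
With common normal n = (-4, -5, -3) (|n| = 5√2), the distance is |10 − 24|/|n| = 14/(5√2) = 7√2/5.

7√2/5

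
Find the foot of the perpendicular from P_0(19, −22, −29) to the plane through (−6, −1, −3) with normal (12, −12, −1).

(-5, 2, -27)

The perpendicular from P_0 has direction n = (12, −12, −1): r = (19, −22, −29) + μ(12, −12, −1).
Substitute into the plane: n·(P_0 + μn) = -57 gives 521 + 289μ = -57, so μ = -2.
Foot = (19, −22, −29) + (-2)·(12, −12, −1) = (−5, 2, −27).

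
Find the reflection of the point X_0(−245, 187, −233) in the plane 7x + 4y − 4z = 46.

With n = (7, 4, −4), the signed offset is (n·X_0 − 46)/|n|² = -81/81 = -1.
X_0' = X_0 − 2t·n = (−245, 187, −233) − (-2)·(7, 4, −4) = (−231, 195, −241).

(-231, 195, -241)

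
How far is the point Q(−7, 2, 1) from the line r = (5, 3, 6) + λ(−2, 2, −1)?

√89

Direction vector d = (−2, 2, −1).
AP = (−12, −1, −5); AP·d = 27, |AP|² = 170, |d|² = 9.
distance² = |AP|² − (AP·d)²/|d|² = 170 − 729/9 = 89, so the distance is √89.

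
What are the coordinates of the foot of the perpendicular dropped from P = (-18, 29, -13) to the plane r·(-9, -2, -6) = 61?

n = (-9, -2, -6), |n|² = 121, and n·P − 61 = 121.
t = 121/121 = 1, so the foot is P − t·n = (-18, 29, -13) − 1·(-9, -2, -6) = (-9, 31, -7).

(-9, 31, -7)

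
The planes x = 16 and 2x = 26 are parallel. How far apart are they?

3

Divide the second equation by 2 to match normals: x = 13.
With common normal n = (1, 0, 0) (|n| = 1), the distance is |16 − 13|/|n| = 3/1 = 3.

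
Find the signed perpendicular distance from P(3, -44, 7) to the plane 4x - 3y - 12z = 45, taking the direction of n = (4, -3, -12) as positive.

n·P − 45 = 15.
|n| = 13, so the signed distance is 15/13.

15/13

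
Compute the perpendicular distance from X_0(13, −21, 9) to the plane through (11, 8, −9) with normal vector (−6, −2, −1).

The plane has equation n·(r − (11, 8, −9)) = 0, i.e. n·r = -73.
d = |(-6)·13 + (-2)·(-21) + (-1)·9 − (-73)| / √(36 + 4 + 1) = |28| / √41 = 28√41/41.

28/√41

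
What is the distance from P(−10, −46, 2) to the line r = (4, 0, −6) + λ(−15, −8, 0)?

Direction vector d = (−15, −8, 0).
AP = (−14, −46, 8), and AP × d = (64, −120, −578).
|AP × d|² = 352580 and |d|² = 289, so the distance is √(352580/289) = √1220 = 2√305.

2√305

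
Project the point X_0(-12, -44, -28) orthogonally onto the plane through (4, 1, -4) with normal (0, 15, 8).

(-12, 1, -4)

The perpendicular from X_0 has direction n = (0, 15, 8): r = (-12, -44, -28) + λ(0, 15, 8).
Substitute into the plane: n·(X_0 + λn) = -17 gives -884 + 289λ = -17, so λ = 3.
Foot = (-12, -44, -28) + 3·(0, 15, 8) = (-12, 1, -4).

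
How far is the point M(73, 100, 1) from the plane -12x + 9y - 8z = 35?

Normal vector n = (-12, 9, -8), and n·(73, 100, 1) - 35 = -19.
|n| = √(144 + 81 + 64) = 17, so the distance is |-19|/17 = 19/17.

19/17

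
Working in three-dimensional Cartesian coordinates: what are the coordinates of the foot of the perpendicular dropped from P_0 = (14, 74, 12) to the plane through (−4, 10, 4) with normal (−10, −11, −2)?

n = (−10, −11, −2), |n|² = 225, and n·P_0 − (-78) = -900.
t = -900/225 = -4, so the foot is P_0 − t·n = (14, 74, 12) − (-4)·(−10, −11, −2) = (−26, 30, 4).

(-26, 30, 4)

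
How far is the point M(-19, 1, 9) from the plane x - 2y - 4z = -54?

√21/7

Normal vector n = (1, -2, -4), and n·(-19, 1, 9) - (-54) = -3.
|n| = √(1 + 4 + 16) = √21, so the distance is |-3|/√21 = 3/√21.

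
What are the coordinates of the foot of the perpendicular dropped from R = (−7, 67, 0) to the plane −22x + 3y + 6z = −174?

(15, 64, -6)

The perpendicular from R has direction n = (−22, 3, 6): r = (−7, 67, 0) + μ(−22, 3, 6).
Substitute into the plane: n·(R + μn) = -174 gives 355 + 529μ = -174, so μ = -1.
Foot = (−7, 67, 0) + (-1)·(−22, 3, 6) = (15, 64, −6).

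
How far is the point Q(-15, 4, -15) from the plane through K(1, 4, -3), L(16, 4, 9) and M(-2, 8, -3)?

KL = (15, 0, 12) and KM = (-3, 4, 0), so a normal is n = KL × KM = (-48, -36, 60).
Then n·(-15, 4, -15) - (-372) = 48.
|n| = √(2304 + 1296 + 3600) = 60√2, so the distance is |48|/(60√2) = 2√2/5.

2√2/5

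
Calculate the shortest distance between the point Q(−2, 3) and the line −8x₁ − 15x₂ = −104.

75/17

The normal to the line is n = (−8, −15) with |n| = 17.
|n·Q − (-104)| = |-29 − (-104)| = 75, so the distance is 75/17.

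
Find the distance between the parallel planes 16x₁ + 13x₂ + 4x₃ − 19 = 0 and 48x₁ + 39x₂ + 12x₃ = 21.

4/7

Divide the second equation by 3 to match normals: 16x₁ + 13x₂ + 4x₃ = 7.
Both planes have normal n = (16, 13, 4), |n| = 21. Any point on the first plane is at distance |7 − 19|/|n| = 12/21 = 4/7 from the second.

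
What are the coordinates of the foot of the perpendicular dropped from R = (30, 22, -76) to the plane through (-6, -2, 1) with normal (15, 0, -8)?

(-30, 22, -44)

n = (15, 0, -8), |n|² = 289, and n·R − (-98) = 1156.
t = 1156/289 = 4, so the foot is R − t·n = (30, 22, -76) − 4·(15, 0, -8) = (-30, 22, -44).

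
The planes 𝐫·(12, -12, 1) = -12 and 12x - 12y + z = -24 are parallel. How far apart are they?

12/17

Both planes have normal n = (12, -12, 1), |n| = 17. Any point on the first plane is at distance |(-24) − (-12)|/|n| = 12/17 from the second.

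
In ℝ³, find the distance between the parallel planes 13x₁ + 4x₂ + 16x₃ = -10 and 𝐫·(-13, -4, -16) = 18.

Divide the second equation by -1 to match normals: 13x₁ + 4x₂ + 16x₃ = -18.
Both planes have normal n = (13, 4, 16), |n| = 21. Any point on the first plane is at distance |(-18) − (-10)|/|n| = 8/21 from the second.

8/21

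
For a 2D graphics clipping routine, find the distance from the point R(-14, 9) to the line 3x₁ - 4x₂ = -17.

d = |3·(-14) + (-4)·9 − (-17)| / √(9 + 16) = |-61|/5 = 61/5.

61/5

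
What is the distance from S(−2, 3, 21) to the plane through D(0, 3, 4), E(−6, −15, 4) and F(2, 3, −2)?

DE = (−6, −18, 0) and DF = (2, 0, −6), so a normal is n = DE × DF = (108, −36, 36).
n = (108, −36, 36); n·P − 36 = 396; |n| = 36√11; distance = 396/(36√11) = √11.

√11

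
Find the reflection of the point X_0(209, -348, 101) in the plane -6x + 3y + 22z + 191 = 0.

n = (-6, 3, 22), |n|² = 529, n·X_0 − (-191) = 115, so t = 115/529 = 5/23.
Foot F = X_0 − (5/23)·n = (4837/23, -8019/23, 2213/23); the reflection is 2F − X_0 = (4867/23, -8034/23, 2103/23).

(4867/23, -8034/23, 2103/23)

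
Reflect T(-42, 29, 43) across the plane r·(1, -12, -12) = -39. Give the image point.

n = (1, -12, -12), |n|² = 289, n·T − (-39) = -867, so t = -867/289 = -3.
Foot F = T − (-3)·n = (-39, -7, 7); the reflection is 2F − T = (-36, -43, -29).

(-36, -43, -29)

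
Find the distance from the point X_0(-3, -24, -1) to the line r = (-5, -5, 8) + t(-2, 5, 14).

√221

Direction vector d = (-2, 5, 14).
AP = (2, -19, -9), and AP × d = (-221, -10, -28).
|AP × d|² = 49725 and |d|² = 225, so the distance is √(49725/225) = √221.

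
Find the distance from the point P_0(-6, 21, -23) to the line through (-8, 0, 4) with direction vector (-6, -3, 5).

4√34

Direction vector d = (-6, -3, 5).
AP = (2, 21, -27), and AP × d = (24, 152, 120).
|AP × d|² = 38080 and |d|² = 70, so the distance is √(38080/70) = √544 = 4√34.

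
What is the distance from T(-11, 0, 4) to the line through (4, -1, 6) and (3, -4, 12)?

√230

A direction vector is d = (-1, -3, 6).
AP = (-15, 1, -2), and AP × d = (0, 92, 46).
|AP × d|² = 10580 and |d|² = 46, so the distance is √(10580/46) = √230.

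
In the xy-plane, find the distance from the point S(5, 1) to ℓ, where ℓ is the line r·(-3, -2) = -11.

d = |(-3)·5 + (-2)·1 − (-11)| / √(9 + 4) = |-6|/√13 = 6/√13.

6/√13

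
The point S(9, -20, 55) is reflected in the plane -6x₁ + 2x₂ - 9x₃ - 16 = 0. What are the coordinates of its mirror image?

(-51, 0, -35)

With n = (-6, 2, -9), the signed offset is (n·S − 16)/|n|² = -605/121 = -5.
S' = S − 2t·n = (9, -20, 55) − (-10)·(-6, 2, -9) = (-51, 0, -35).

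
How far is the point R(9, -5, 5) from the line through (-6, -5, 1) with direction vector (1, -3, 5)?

Direction vector d = (1, -3, 5).
AP = (15, 0, 4), and AP × d = (12, -71, -45).
|AP × d|² = 7210 and |d|² = 35, so the distance is √(7210/35) = √206.

√206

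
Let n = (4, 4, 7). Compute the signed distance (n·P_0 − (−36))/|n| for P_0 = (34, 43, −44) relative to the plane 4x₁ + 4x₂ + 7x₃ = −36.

n·P_0 − (-36) = 36.
|n| = 9, so the signed distance is 36/9 = 4.

4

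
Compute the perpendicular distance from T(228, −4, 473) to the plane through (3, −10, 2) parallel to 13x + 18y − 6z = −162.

Parallel planes share the normal n = (13, 18, −6); since (3, −10, 2) lies on the plane, its equation is 13x + 18y − 6z = -153.
Then n·(228, −4, 473) − (−153) = 207.
|n| = √(169 + 324 + 36) = 23, so the distance is |207|/23 = 9.

9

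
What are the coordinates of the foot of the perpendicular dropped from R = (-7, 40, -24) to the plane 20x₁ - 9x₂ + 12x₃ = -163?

n = (20, -9, 12), |n|² = 625, and n·R − (-163) = -625.
t = -625/625 = -1, so the foot is R − t·n = (-7, 40, -24) − (-1)·(20, -9, 12) = (13, 31, -12).

(13, 31, -12)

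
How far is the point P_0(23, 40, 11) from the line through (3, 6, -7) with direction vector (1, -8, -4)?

2√146

Direction vector d = (1, -8, -4).
AP = (20, 34, 18), and AP × d = (8, 98, -194).
|AP × d|² = 47304 and |d|² = 81, so the distance is √(47304/81) = √584 = 2√146.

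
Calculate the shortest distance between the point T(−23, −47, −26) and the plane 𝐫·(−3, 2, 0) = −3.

d = |(-3)·(-23) + 2·(-47) − (-3)| / √(9 + 4 + 0) = |-22| / √13 = 22√13/13.

22√13/13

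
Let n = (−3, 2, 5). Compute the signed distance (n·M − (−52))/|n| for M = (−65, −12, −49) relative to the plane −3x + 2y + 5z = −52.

n·M − (-52) = -22.
|n| = √38, so the signed distance is -11√38/19.

-11√38/19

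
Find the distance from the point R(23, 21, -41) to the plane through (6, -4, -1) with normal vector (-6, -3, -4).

The plane has equation n·(r − (6, -4, -1)) = 0, i.e. n·r = -20.
Then n·(23, 21, -41) - (-20) = -17.
|n| = √(36 + 9 + 16) = √61, so the distance is |-17|/√61 = 17/√61.

17/√61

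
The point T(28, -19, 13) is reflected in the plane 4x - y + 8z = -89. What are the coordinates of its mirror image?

(-4, -11, -51)

With n = (4, -1, 8), the signed offset is (n·T − (-89))/|n|² = 324/81 = 4.
T' = T − 2t·n = (28, -19, 13) − 8·(4, -1, 8) = (-4, -11, -51).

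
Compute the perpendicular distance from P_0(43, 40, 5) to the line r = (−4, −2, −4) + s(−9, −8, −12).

√1453

Direction vector d = (−9, −8, −12).
AP = (47, 42, 9); AP·d = -867, |AP|² = 4054, |d|² = 289.
distance² = |AP|² − (AP·d)²/|d|² = 4054 − 751689/289 = 1453, so the distance is √1453.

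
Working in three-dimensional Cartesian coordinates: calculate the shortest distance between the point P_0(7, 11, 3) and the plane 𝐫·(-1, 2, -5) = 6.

√30/5

d = |(-1)·7 + 2·11 + (-5)·3 − 6| / √(1 + 4 + 25) = |-6| / √30 = √30/5.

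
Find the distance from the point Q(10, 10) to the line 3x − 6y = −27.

The normal to the line is n = (3, −6) with |n| = 3√5.
|n·Q − (-27)| = |-30 − (-27)| = 3, so the distance is 3/(3√5) = √5/5.

√5/5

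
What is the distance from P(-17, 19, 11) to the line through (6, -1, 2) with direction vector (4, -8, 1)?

Direction vector d = (4, -8, 1).
AP = (-23, 20, 9); AP·d = -243, |AP|² = 1010, |d|² = 81.
distance² = |AP|² − (AP·d)²/|d|² = 1010 − 59049/81 = 281, so the distance is √281.

√281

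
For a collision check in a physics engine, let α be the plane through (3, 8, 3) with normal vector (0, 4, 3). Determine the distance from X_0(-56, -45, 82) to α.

5

The plane has equation n·(r − (3, 8, 3)) = 0, i.e. n·r = 41.
Then n·(-56, -45, 82) - 41 = 25.
|n| = √(0 + 16 + 9) = 5, so the distance is |25|/5 = 5.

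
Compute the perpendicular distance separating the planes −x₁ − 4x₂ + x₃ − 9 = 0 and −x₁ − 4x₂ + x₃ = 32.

Both planes have normal n = (−1, −4, 1), |n| = 3√2. Any point on the first plane is at distance |32 − 9|/|n| = 23/(3√2) = 23√2/6 from the second.

23/(3√2)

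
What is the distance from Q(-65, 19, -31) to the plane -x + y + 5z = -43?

28/(3√3)

n = (-1, 1, 5); n·P − (-43) = -28; |n| = 3√3; distance = 28/(3√3) = 28√3/9.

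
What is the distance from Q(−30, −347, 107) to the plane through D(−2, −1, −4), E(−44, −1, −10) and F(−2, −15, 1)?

DE = (−42, 0, −6) and DF = (0, −14, 5), so a normal is n = DE × DF = (−84, 210, 588).
Then n·(−30, −347, 107) − (−2394) = −5040.
|n| = √(7056 + 44100 + 345744) = 630, so the distance is |-5040|/630 = 8.

8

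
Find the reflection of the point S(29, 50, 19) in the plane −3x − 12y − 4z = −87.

(5, -46, -13)

With n = (−3, −12, −4), the signed offset is (n·S − (-87))/|n|² = -676/169 = -4.
S' = S − 2t·n = (29, 50, 19) − (-8)·(−3, −12, −4) = (5, −46, −13).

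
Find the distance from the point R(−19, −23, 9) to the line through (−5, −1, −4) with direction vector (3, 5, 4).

√649

Direction vector d = (3, 5, 4).
AP = (−14, −22, 13), and AP × d = (−153, 95, −4).
|AP × d|² = 32450 and |d|² = 50, so the distance is √(32450/50) = √649.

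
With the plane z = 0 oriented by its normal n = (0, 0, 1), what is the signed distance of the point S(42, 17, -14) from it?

-14

n·S − 0 = -14.
|n| = 1, so the signed distance is -14/1 = -14.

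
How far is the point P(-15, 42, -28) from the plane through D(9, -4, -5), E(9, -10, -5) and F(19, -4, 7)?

DE = (0, -6, 0) and DF = (10, 0, 12), so a normal is n = DE × DF = (-72, 0, 60).
n = (-72, 0, 60); n·P − (-948) = 348; |n| = 12√61; distance = 348/(12√61) = 29√61/61.

29√61/61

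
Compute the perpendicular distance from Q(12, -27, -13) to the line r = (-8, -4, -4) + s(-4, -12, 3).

Direction vector d = (-4, -12, 3).
AP = (20, -23, -9), and AP × d = (-177, -24, -332).
|AP × d|² = 142129 and |d|² = 169, so the distance is √(142129/169) = √841 = 29.

29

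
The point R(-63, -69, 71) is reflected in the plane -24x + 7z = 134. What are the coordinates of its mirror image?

(81, -69, 29)

With n = (-24, 0, 7), the signed offset is (n·R − 134)/|n|² = 1875/625 = 3.
R' = R − 2t·n = (-63, -69, 71) − 6·(-24, 0, 7) = (81, -69, 29).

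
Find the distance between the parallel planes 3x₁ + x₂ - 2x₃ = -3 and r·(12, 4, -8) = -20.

Divide the second equation by 4 to match normals: 3x₁ + x₂ - 2x₃ = -5.
With common normal n = (3, 1, -2) (|n| = √14), the distance is |(-3) − (-5)|/|n| = 2/√14 = √14/7.

√14/7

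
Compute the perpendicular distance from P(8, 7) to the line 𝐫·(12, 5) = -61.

192/13

d = |12·8 + 5·7 − (-61)| / √(144 + 25) = |192|/13 = 192/13.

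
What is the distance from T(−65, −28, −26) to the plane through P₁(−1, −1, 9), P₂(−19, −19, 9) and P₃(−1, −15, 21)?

23/11

P₁P₂ = (−18, −18, 0) and P₁P₃ = (0, −14, 12), so a normal is n = P₁P₂ × P₁P₃ = (−216, 216, 252).
Then n·(−65, −28, −26) − 2268 = −828.
|n| = √(46656 + 46656 + 63504) = 396, so the distance is |-828|/396 = 23/11.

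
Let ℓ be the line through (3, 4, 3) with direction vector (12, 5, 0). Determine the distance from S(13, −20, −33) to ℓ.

Direction vector d = (12, 5, 0).
AP = (10, −24, −36), and AP × d = (180, −432, 338).
|AP × d|² = 333268 and |d|² = 169, so the distance is √(333268/169) = √1972 = 2√493.

2√493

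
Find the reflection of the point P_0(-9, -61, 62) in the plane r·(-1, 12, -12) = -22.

n = (-1, 12, -12), |n|² = 289, n·P_0 − (-22) = -1445, so t = -1445/289 = -5.
Foot F = P_0 − (-5)·n = (-14, -1, 2); the reflection is 2F − P_0 = (-19, 59, -58).

(-19, 59, -58)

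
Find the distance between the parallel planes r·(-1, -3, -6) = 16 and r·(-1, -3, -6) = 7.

Both planes have normal n = (-1, -3, -6), |n| = √46. Any point on the first plane is at distance |7 − 16|/|n| = 9/√46 = 9√46/46 from the second.

9/√46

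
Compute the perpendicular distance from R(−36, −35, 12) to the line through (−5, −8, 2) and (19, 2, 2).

√269

A direction vector is d = (24, 10, 0).
AP = (−31, −27, 10), and AP × d = (−100, 240, 338).
|AP × d|² = 181844 and |d|² = 676, so the distance is √(181844/676) = √269.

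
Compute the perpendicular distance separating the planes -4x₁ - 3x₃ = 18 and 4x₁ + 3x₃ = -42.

Divide the second equation by -1 to match normals: -4x₁ - 3x₃ = 42.
With common normal n = (-4, 0, -3) (|n| = 5), the distance is |18 − 42|/|n| = 24/5.

24/5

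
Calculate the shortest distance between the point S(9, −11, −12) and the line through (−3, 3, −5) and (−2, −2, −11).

A direction vector is d = (1, −5, −6).
AP = (12, −14, −7); AP·d = 124, |AP|² = 389, |d|² = 62.
distance² = |AP|² − (AP·d)²/|d|² = 389 − 15376/62 = 141, so the distance is √141.

√141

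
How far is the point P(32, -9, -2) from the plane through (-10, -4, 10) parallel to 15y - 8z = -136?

Parallel planes share the normal n = (0, 15, -8); since (-10, -4, 10) lies on the plane, its equation is 15y - 8z = -140.
Then n·(32, -9, -2) - (-140) = 21.
|n| = √(0 + 225 + 64) = 17, so the distance is |21|/17 = 21/17.

21/17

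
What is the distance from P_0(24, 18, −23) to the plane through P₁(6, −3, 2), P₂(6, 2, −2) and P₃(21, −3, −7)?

13√2/10

P₁P₂ = (0, 5, −4) and P₁P₃ = (15, 0, −9), so a normal is n = P₁P₂ × P₁P₃ = (−45, −60, −75).
Then n·(24, 18, −23) − (−240) = −195.
|n| = √(2025 + 3600 + 5625) = 75√2, so the distance is |-195|/(75√2) = 13√2/10.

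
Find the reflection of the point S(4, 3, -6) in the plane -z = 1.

(4, 3, 4)

n = (0, 0, -1), |n|² = 1, n·S − 1 = 5, so t = 5/1 = 5.
Foot F = S − 5·n = (4, 3, -1); the reflection is 2F − S = (4, 3, 4).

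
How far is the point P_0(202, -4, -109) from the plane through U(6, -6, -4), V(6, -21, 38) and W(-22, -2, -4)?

7

UV = (0, -15, 42) and UW = (-28, 4, 0), so a normal is n = UV × UW = (-168, -1176, -420).
Then n·(202, -4, -109) - 7728 = 8820.
|n| = √(28224 + 1382976 + 176400) = 1260, so the distance is |8820|/1260 = 7.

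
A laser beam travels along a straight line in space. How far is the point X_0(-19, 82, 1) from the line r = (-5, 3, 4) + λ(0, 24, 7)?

√821

Direction vector d = (0, 24, 7).
AP = (-14, 79, -3), and AP × d = (625, 98, -336).
|AP × d|² = 513125 and |d|² = 625, so the distance is √(513125/625) = √821.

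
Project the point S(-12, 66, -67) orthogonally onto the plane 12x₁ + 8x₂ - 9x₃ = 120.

(-48, 42, -40)

n = (12, 8, -9), |n|² = 289, and n·S − 120 = 867.
t = 867/289 = 3, so the foot is S − t·n = (-12, 66, -67) − 3·(12, 8, -9) = (-48, 42, -40).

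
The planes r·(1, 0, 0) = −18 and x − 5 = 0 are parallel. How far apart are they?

23

With common normal n = (1, 0, 0) (|n| = 1), the distance is |(-18) − 5|/|n| = 23/1 = 23.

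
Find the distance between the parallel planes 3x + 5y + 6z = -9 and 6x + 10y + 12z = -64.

Divide the second equation by 2 to match normals: 3x + 5y + 6z = -32.
Both planes have normal n = (3, 5, 6), |n| = √70. Any point on the first plane is at distance |(-32) − (-9)|/|n| = 23/√70 from the second.

23/√70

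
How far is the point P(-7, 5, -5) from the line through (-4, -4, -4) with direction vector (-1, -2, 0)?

Direction vector d = (-1, -2, 0).
AP = (-3, 9, -1), and AP × d = (-2, 1, 15).
|AP × d|² = 230 and |d|² = 5, so the distance is √(230/5) = √46.

√46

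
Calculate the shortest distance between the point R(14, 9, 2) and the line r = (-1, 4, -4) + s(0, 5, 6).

Direction vector d = (0, 5, 6).
AP = (15, 5, 6), and AP × d = (0, -90, 75).
|AP × d|² = 13725 and |d|² = 61, so the distance is √(13725/61) = √225 = 15.

15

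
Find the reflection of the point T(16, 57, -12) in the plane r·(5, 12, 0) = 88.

n = (5, 12, 0), |n|² = 169, n·T − 88 = 676, so t = 676/169 = 4.
Foot F = T − 4·n = (-4, 9, -12); the reflection is 2F − T = (-24, -39, -12).

(-24, -39, -12)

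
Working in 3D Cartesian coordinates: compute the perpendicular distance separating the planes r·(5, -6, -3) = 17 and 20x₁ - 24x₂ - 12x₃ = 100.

8/√70

Divide the second equation by 4 to match normals: 5x₁ - 6x₂ - 3x₃ = 25.
With common normal n = (5, -6, -3) (|n| = √70), the distance is |17 − 25|/|n| = 8/√70 = 4√70/35.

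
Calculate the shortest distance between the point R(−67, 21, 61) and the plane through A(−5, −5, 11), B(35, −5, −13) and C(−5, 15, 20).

22/25

AB = (40, 0, −24) and AC = (0, 20, 9), so a normal is n = AB × AC = (480, −360, 800).
Then n·(−67, 21, 61) − 8200 = 880.
|n| = √(230400 + 129600 + 640000) = 1000, so the distance is |880|/1000 = 22/25.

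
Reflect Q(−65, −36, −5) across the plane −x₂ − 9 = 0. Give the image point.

With n = (0, −1, 0), the signed offset is (n·Q − 9)/|n|² = 27/1 = 27.
Q' = Q − 2t·n = (−65, −36, −5) − 54·(0, −1, 0) = (−65, 18, −5).

(-65, 18, -5)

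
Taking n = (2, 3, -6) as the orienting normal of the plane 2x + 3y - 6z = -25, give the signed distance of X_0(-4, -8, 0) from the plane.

-1

n·X_0 − (-25) = -7.
|n| = 7, so the signed distance is -7/7 = -1.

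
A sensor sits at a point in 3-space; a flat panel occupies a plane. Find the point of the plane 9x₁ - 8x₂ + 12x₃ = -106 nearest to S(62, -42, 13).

(26, -10, -35)

The perpendicular from S has direction n = (9, -8, 12): r = (62, -42, 13) + μ(9, -8, 12).
Substitute into the plane: n·(S + μn) = -106 gives 1050 + 289μ = -106, so μ = -4.
Foot = (62, -42, 13) + (-4)·(9, -8, 12) = (26, -10, -35).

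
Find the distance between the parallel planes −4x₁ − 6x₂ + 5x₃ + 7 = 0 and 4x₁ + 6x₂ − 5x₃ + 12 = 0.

19√77/77

Divide the second equation by -1 to match normals: −4x₁ − 6x₂ + 5x₃ = 12.
With common normal n = (−4, −6, 5) (|n| = √77), the distance is |(-7) − 12|/|n| = 19/√77.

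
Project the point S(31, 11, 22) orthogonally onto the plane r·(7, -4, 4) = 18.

n = (7, -4, 4), |n|² = 81, and n·S − 18 = 243.
t = 243/81 = 3, so the foot is S − t·n = (31, 11, 22) − 3·(7, -4, 4) = (10, 23, 10).

(10, 23, 10)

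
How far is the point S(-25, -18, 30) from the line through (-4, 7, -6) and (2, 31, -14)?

29

A direction vector is d = (6, 24, -8).
AP = (-21, -25, 36), and AP × d = (-664, 48, -354).
|AP × d|² = 568516 and |d|² = 676, so the distance is √(568516/676) = √841 = 29.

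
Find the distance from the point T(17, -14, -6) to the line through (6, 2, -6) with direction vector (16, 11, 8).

Direction vector d = (16, 11, 8).
AP = (11, -16, 0); AP·d = 0, |AP|² = 377, |d|² = 441.
distance² = |AP|² − (AP·d)²/|d|² = 377 − 0/441 = 377, so the distance is √377.

√377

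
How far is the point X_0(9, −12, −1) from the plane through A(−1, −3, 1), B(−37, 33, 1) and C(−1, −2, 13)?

AB = (−36, 36, 0) and AC = (0, 1, 12), so a normal is n = AB × AC = (432, 432, −36).
d = |432·9 + 432·(-12) + (-36)·(-1) − (-1764)| / √(186624 + 186624 + 1296) = |504| / 612 = 14/17.

14/17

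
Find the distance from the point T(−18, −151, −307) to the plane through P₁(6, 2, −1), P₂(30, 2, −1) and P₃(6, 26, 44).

9

P₁P₂ = (24, 0, 0) and P₁P₃ = (0, 24, 45), so a normal is n = P₁P₂ × P₁P₃ = (0, −1080, 576).
n = (0, −1080, 576); n·P − (-2736) = -11016; |n| = 1224; distance = 11016/1224 = 9.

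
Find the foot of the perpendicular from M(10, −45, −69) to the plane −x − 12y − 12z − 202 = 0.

The perpendicular from M has direction n = (−1, −12, −12): r = (10, −45, −69) + t(−1, −12, −12).
Substitute into the plane: n·(M + tn) = 202 gives 1358 + 289t = 202, so t = -4.
Foot = (10, −45, −69) + (-4)·(−1, −12, −12) = (14, 3, −21).

(14, 3, -21)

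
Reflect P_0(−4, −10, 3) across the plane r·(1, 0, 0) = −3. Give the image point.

n = (1, 0, 0), |n|² = 1, n·P_0 − (-3) = -1, so t = -1/1 = -1.
Foot F = P_0 − (-1)·n = (−3, −10, 3); the reflection is 2F − P_0 = (−2, −10, 3).

(-2, -10, 3)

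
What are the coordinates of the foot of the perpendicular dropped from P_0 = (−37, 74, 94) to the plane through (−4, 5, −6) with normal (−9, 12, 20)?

(8, 14, -6)

The perpendicular from P_0 has direction n = (−9, 12, 20): r = (−37, 74, 94) + μ(−9, 12, 20).
Substitute into the plane: n·(P_0 + μn) = -24 gives 3101 + 625μ = -24, so μ = -5.
Foot = (−37, 74, 94) + (-5)·(−9, 12, 20) = (8, 14, −6).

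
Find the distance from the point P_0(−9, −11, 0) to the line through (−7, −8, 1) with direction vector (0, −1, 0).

√5

Direction vector d = (0, −1, 0).
AP = (−2, −3, −1); AP·d = 3, |AP|² = 14, |d|² = 1.
distance² = |AP|² − (AP·d)²/|d|² = 14 − 9/1 = 5, so the distance is √5.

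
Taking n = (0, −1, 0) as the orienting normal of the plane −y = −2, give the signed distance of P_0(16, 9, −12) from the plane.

n·P_0 − (-2) = -7.
|n| = 1, so the signed distance is -7/1 = -7.

-7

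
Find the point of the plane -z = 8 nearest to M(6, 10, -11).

(6, 10, -8)

n = (0, 0, -1), |n|² = 1, and n·M − 8 = 3.
t = 3/1 = 3, so the foot is M − t·n = (6, 10, -11) − 3·(0, 0, -1) = (6, 10, -8).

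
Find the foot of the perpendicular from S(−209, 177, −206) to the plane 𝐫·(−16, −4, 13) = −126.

n = (−16, −4, 13), |n|² = 441, and n·S − (-126) = 84.
t = 84/441 = 4/21, so the foot is S − t·n = (−209, 177, −206) − (4/21)·(−16, −4, 13) = (−4325/21, 3733/21, −4378/21).

(-4325/21, 3733/21, -4378/21)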